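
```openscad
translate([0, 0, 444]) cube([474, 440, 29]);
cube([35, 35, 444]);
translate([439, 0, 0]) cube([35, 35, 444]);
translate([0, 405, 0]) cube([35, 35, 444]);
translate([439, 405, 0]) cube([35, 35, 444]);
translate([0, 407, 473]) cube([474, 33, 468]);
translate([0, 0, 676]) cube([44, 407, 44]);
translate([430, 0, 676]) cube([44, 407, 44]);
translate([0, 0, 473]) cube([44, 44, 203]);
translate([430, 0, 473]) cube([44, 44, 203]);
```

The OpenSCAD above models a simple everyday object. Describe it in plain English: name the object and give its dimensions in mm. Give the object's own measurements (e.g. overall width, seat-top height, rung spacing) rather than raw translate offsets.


A chair. The seat is a 474×440×29 mm slab with its top at z = 473 mm, on four 35×35 mm corner legs (flush with the seat edges, standing on z = 0). A flat backrest 33 mm thick, 468 mm tall, spans the full seat width and rises from the seat top along its +y edge, rear face flush with the rear of the seat. Two armrests of 44×44 mm section run along each side from the seat's front edge to the front of the backrest, top faces 247 mm above the seat top and outer faces flush with the seat's x-edges; a 44×44 mm post under the front of each armrest stands on the seat at the front corner.


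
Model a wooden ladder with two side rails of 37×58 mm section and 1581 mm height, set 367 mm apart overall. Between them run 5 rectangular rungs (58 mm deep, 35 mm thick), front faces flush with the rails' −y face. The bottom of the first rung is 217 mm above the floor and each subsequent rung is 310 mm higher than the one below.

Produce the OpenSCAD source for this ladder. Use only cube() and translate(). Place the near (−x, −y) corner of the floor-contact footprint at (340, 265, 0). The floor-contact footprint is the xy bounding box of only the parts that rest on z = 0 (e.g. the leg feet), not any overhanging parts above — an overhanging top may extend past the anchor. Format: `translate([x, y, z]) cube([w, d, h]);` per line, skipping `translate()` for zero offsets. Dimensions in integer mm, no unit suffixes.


translate([340, 265, 0]) cube([37, 58, 1581]);
translate([670, 265, 0]) cube([37, 58, 1581]);
translate([377, 265, 217]) cube([293, 58, 35]);
translate([377, 265, 527]) cube([293, 58, 35]);
translate([377, 265, 837]) cube([293, 58, 35]);
translate([377, 265, 1147]) cube([293, 58, 35]);
translate([377, 265, 1457]) cube([293, 58, 35]);


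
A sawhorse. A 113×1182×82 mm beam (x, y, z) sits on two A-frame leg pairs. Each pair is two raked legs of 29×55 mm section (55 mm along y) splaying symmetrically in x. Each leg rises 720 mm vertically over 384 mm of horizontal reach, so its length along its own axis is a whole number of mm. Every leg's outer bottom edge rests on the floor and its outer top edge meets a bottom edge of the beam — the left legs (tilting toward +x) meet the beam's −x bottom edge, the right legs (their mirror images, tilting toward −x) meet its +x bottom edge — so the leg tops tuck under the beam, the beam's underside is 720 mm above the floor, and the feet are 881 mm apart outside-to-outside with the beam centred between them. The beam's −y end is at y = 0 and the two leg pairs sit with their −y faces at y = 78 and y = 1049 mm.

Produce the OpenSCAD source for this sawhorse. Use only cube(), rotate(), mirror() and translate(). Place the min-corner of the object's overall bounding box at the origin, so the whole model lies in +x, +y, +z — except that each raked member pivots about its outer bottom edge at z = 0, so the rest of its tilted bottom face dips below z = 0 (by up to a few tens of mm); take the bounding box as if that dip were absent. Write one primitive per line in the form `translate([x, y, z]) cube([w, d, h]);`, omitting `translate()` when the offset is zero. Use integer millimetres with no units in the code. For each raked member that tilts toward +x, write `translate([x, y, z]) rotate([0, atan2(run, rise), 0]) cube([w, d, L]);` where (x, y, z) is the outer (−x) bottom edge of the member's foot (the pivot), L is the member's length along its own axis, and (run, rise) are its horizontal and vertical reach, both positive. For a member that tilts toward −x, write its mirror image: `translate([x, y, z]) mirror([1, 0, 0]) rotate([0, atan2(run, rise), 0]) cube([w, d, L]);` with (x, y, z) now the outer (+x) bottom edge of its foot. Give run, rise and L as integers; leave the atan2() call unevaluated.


translate([384, 0, 720]) cube([113, 1182, 82]);
translate([0, 78, 0]) rotate([0, atan2(384, 720), 0]) cube([29, 55, 816]);
translate([881, 78, 0]) mirror([1, 0, 0]) rotate([0, atan2(384, 720), 0]) cube([29, 55, 816]);
translate([0, 1049, 0]) rotate([0, atan2(384, 720), 0]) cube([29, 55, 816]);
translate([881, 1049, 0]) mirror([1, 0, 0]) rotate([0, atan2(384, 720), 0]) cube([29, 55, 816]);


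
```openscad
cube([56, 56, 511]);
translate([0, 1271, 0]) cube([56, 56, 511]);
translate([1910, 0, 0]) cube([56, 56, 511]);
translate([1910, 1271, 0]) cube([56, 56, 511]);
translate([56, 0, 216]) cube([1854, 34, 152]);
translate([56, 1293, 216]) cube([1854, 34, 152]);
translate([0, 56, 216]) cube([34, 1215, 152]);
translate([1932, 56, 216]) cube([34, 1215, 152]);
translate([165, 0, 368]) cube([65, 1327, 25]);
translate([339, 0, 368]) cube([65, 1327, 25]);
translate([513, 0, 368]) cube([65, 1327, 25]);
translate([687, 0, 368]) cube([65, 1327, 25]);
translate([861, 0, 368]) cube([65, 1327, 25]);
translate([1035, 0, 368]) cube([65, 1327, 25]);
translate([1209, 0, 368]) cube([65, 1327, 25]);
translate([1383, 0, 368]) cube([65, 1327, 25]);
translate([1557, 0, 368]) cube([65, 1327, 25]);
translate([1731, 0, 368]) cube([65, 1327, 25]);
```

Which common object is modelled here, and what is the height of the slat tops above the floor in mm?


A bed frame. The slat-top height is 393 mm.

Four posts, four rails, and a row of slats — a bed frame. Slats sit on the rails at z = 216 + 152 = 368; with slat thickness 25, the top is 393 mm.


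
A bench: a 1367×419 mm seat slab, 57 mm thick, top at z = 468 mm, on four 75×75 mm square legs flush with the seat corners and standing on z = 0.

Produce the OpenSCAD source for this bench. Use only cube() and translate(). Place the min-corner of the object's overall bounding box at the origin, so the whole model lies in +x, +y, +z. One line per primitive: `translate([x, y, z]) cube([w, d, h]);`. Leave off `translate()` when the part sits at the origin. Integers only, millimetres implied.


translate([0, 0, 411]) cube([1367, 419, 57]);
cube([75, 75, 411]);
translate([0, 344, 0]) cube([75, 75, 411]);
translate([1292, 0, 0]) cube([75, 75, 411]);
translate([1292, 344, 0]) cube([75, 75, 411]);


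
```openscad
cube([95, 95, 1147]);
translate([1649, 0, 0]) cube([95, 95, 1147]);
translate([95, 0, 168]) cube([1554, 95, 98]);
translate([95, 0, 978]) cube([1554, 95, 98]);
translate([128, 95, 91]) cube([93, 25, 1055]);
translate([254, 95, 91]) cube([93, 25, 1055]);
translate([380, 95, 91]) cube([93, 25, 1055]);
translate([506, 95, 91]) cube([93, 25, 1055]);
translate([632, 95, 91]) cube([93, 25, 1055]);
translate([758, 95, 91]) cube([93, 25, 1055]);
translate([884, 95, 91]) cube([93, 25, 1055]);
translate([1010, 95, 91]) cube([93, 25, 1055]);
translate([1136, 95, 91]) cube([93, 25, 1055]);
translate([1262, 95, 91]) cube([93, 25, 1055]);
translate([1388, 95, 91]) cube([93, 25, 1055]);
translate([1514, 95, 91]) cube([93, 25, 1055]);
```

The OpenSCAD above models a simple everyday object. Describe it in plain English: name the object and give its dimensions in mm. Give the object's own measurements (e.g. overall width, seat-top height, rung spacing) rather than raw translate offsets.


A fence section. Two 95×95 mm posts, 1147 mm tall, stand on the floor with a clear span of 1554 mm between their inner faces. Two horizontal rails of 95×98 mm section span the gap between the posts with their undersides at z = 168 mm and z = 978 mm, flush with the posts' −y face. 12 pickets, each 93 mm wide, 25 mm thick and 1055 mm tall, are fixed to the +y face of the rails with their bottoms at z = 91 mm, spaced across the span with a 33 mm gap after the −x post and between neighbouring pickets, with 42 mm left before the +x post.


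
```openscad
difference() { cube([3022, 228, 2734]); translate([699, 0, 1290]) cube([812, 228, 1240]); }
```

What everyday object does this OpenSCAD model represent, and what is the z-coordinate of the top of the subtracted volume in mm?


A wall with a window opening. The window head height is 2530 mm.

A wall with a rectangular opening subtracted — a window. Sill at z = 1290, opening 1240 mm tall, so the head is at 1290 + 1240 = 2530 mm.


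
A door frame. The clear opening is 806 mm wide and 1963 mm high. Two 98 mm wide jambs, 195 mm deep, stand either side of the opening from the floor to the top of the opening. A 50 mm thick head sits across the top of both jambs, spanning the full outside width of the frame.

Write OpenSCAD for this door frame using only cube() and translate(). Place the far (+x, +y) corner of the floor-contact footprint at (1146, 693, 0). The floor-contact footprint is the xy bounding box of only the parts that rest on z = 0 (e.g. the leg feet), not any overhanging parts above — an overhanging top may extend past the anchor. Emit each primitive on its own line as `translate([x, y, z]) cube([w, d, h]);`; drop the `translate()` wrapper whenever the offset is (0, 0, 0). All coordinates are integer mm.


translate([144, 498, 0]) cube([98, 195, 1963]);
translate([1048, 498, 0]) cube([98, 195, 1963]);
translate([144, 498, 1963]) cube([1002, 195, 50]);


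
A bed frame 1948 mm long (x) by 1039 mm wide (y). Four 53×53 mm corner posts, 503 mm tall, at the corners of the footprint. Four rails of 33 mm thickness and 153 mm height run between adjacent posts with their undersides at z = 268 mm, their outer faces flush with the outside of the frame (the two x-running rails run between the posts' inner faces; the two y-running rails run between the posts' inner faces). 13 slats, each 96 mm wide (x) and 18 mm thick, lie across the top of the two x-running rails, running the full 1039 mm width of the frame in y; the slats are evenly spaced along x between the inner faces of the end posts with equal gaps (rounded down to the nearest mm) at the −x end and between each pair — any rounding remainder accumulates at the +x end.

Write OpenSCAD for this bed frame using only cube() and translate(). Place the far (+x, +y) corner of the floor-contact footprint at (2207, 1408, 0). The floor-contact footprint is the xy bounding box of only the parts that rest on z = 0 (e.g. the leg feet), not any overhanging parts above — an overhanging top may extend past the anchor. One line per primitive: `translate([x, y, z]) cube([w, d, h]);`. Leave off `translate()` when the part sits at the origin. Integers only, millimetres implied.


translate([259, 369, 0]) cube([53, 53, 503]);
translate([259, 1355, 0]) cube([53, 53, 503]);
translate([2154, 369, 0]) cube([53, 53, 503]);
translate([2154, 1355, 0]) cube([53, 53, 503]);
translate([312, 369, 268]) cube([1842, 33, 153]);
translate([312, 1375, 268]) cube([1842, 33, 153]);
translate([259, 422, 268]) cube([33, 933, 153]);
translate([2174, 422, 268]) cube([33, 933, 153]);
translate([354, 369, 421]) cube([96, 1039, 18]);
translate([492, 369, 421]) cube([96, 1039, 18]);
translate([630, 369, 421]) cube([96, 1039, 18]);
translate([768, 369, 421]) cube([96, 1039, 18]);
translate([906, 369, 421]) cube([96, 1039, 18]);
translate([1044, 369, 421]) cube([96, 1039, 18]);
translate([1182, 369, 421]) cube([96, 1039, 18]);
translate([1320, 369, 421]) cube([96, 1039, 18]);
translate([1458, 369, 421]) cube([96, 1039, 18]);
translate([1596, 369, 421]) cube([96, 1039, 18]);
translate([1734, 369, 421]) cube([96, 1039, 18]);
translate([1872, 369, 421]) cube([96, 1039, 18]);
translate([2010, 369, 421]) cube([96, 1039, 18]);


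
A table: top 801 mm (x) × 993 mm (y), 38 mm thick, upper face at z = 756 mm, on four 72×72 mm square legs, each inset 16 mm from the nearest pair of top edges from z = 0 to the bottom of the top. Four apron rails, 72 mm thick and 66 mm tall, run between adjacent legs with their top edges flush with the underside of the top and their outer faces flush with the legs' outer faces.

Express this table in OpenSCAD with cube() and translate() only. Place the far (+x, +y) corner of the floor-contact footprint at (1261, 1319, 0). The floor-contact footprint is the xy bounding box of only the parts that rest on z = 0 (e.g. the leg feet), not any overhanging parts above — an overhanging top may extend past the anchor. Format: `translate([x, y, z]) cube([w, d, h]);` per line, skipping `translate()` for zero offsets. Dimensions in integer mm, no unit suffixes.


translate([476, 342, 718]) cube([801, 993, 38]);
translate([492, 358, 0]) cube([72, 72, 718]);
translate([1189, 358, 0]) cube([72, 72, 718]);
translate([492, 1247, 0]) cube([72, 72, 718]);
translate([1189, 1247, 0]) cube([72, 72, 718]);
translate([564, 358, 652]) cube([625, 72, 66]);
translate([564, 1247, 652]) cube([625, 72, 66]);
translate([492, 430, 652]) cube([72, 817, 66]);
translate([1189, 430, 652]) cube([72, 817, 66]);


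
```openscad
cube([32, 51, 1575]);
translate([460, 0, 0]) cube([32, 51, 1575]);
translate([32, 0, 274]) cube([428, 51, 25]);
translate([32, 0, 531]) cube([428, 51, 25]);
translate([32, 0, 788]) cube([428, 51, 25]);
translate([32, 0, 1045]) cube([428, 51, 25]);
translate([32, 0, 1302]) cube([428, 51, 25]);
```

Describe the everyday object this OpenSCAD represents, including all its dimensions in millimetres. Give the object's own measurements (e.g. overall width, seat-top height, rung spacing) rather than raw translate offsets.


A straight ladder. Two 32×51 mm vertical rails, 1575 mm tall, stand 492 mm apart (outside-to-outside) with their front faces coplanar on the −y side. 5 rungs, each 51 mm deep and 25 mm tall, span between the inner faces of the rails, front faces flush with the rails. The lowest rung's underside is at z = 274 mm and rungs are spaced 257 mm apart (underside to underside).


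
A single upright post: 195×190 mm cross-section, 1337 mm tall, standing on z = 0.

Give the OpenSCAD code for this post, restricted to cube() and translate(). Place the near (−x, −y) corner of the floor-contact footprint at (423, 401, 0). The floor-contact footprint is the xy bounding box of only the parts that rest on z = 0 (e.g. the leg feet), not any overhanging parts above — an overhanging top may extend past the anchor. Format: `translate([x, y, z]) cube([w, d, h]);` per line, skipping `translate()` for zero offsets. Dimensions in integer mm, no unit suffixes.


translate([423, 401, 0]) cube([195, 190, 1337]);


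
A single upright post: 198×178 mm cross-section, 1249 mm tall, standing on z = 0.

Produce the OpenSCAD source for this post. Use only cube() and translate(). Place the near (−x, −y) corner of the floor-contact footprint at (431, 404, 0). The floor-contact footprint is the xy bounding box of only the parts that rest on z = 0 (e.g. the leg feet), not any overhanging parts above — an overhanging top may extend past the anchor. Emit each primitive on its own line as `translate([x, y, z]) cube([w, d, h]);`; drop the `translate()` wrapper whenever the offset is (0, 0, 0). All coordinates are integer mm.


translate([431, 404, 0]) cube([198, 178, 1249]);


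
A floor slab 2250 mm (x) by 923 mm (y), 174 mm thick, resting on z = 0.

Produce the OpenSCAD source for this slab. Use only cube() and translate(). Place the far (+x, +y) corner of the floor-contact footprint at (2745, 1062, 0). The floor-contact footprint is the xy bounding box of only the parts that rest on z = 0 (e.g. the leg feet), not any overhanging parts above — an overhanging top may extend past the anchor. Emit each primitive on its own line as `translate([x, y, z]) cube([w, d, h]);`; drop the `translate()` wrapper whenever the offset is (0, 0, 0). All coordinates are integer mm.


translate([495, 139, 0]) cube([2250, 923, 174]);


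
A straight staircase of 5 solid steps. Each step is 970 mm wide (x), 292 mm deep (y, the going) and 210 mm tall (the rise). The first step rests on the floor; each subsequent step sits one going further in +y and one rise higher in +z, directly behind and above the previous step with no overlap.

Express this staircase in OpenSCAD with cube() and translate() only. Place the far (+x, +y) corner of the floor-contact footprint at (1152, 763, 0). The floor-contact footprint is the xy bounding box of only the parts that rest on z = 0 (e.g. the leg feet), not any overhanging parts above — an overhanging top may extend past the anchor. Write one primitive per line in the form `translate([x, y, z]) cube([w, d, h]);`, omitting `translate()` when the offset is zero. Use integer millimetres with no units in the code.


translate([182, 471, 0]) cube([970, 292, 210]);
translate([182, 763, 210]) cube([970, 292, 210]);
translate([182, 1055, 420]) cube([970, 292, 210]);
translate([182, 1347, 630]) cube([970, 292, 210]);
translate([182, 1639, 840]) cube([970, 292, 210]);


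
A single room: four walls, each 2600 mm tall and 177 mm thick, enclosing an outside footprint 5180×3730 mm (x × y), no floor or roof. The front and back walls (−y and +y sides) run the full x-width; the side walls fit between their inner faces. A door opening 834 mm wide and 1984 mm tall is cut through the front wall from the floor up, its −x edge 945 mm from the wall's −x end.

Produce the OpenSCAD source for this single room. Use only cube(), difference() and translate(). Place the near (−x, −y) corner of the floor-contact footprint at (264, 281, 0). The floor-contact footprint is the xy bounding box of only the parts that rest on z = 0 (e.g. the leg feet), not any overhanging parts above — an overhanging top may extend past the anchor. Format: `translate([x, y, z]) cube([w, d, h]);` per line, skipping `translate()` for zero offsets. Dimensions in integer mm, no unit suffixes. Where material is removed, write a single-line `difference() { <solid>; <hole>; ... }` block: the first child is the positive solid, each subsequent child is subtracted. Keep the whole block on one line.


difference() { translate([264, 281, 0]) cube([5180, 177, 2600]); translate([1209, 281, 0]) cube([834, 177, 1984]); }
translate([264, 3834, 0]) cube([5180, 177, 2600]);
translate([264, 458, 0]) cube([177, 3376, 2600]);
translate([5267, 458, 0]) cube([177, 3376, 2600]);


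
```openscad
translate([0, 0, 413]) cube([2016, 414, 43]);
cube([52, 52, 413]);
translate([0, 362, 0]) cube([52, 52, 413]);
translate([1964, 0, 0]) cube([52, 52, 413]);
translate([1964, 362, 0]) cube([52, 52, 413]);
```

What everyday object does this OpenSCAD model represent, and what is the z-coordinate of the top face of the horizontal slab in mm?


A bench. The seat-top height is 456 mm.

A long slab on four corner posts — a bench. The slab sits at z = 413 with thickness 43, so the top is 413 + 43 = 456 mm.


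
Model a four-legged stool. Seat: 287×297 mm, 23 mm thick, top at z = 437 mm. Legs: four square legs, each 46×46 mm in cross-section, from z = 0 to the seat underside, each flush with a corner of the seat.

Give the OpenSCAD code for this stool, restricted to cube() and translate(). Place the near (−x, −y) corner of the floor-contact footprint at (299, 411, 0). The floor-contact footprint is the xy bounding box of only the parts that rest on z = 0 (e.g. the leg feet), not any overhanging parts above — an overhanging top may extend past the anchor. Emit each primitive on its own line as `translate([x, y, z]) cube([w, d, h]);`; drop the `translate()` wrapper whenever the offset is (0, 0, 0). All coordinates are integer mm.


// leg_h = 437 - 23 = 414
translate([299, 411, 414]) cube([287, 297, 23]);
translate([299, 411, 0]) cube([46, 46, 414]);
translate([540, 411, 0]) cube([46, 46, 414]);
translate([299, 662, 0]) cube([46, 46, 414]);
translate([540, 662, 0]) cube([46, 46, 414]);


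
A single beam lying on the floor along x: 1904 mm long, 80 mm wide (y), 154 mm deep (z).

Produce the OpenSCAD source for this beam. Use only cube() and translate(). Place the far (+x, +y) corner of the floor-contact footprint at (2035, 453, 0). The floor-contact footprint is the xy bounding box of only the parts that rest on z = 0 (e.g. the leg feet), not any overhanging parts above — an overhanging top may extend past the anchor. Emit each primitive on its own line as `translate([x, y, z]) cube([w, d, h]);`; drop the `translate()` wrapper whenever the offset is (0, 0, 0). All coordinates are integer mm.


translate([131, 373, 0]) cube([1904, 80, 154]);


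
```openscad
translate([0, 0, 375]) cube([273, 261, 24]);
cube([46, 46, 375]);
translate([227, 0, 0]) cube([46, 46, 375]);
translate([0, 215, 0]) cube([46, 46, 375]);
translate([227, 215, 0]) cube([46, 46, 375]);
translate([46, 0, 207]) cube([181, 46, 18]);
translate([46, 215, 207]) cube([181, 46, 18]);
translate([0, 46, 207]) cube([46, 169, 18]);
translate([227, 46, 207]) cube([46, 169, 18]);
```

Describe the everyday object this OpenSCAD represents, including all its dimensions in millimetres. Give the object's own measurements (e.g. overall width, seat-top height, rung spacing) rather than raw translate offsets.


A simple wooden stool: a rectangular seat 273 mm (x) by 261 mm (y), 24 mm thick, top face at z = 399 mm, on four square legs, each 46×46 mm in cross-section. The legs rest on z = 0, each flush with a corner of the seat. Four stretchers, 46 mm wide and 18 mm tall, connect adjacent legs with their undersides at z = 207 mm, each running between the inner faces of the legs it joins and aligned with the legs' outer faces on the other axis.


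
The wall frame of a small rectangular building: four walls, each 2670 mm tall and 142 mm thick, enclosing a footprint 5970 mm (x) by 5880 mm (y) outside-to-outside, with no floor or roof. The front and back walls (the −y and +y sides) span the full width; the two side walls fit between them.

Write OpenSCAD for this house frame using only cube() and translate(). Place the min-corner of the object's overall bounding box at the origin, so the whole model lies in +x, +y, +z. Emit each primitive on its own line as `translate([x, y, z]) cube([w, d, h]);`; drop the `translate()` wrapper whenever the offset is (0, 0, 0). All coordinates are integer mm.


cube([5970, 142, 2670]);
translate([0, 5738, 0]) cube([5970, 142, 2670]);
translate([0, 142, 0]) cube([142, 5596, 2670]);
translate([5828, 142, 0]) cube([142, 5596, 2670]);


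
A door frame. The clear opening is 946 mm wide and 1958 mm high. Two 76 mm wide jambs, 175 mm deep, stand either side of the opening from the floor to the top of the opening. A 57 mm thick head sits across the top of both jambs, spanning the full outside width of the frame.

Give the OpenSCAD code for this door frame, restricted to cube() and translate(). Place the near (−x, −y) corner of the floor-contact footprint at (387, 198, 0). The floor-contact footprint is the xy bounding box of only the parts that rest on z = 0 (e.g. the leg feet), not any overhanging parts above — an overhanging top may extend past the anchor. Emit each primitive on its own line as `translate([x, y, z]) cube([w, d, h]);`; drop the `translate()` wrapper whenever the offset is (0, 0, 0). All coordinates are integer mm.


translate([387, 198, 0]) cube([76, 175, 1958]);
translate([1409, 198, 0]) cube([76, 175, 1958]);
translate([387, 198, 1958]) cube([1098, 175, 57]);


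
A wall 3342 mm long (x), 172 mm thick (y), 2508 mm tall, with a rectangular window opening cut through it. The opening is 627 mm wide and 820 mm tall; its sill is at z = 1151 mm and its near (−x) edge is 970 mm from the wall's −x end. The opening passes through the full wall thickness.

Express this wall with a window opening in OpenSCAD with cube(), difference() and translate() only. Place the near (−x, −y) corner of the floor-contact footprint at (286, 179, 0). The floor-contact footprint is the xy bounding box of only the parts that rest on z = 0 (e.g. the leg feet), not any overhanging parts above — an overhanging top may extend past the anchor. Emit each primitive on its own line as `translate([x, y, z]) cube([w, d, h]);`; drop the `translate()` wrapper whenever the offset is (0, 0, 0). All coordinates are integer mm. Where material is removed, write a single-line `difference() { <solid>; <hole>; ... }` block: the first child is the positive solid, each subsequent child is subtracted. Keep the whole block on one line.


difference() { translate([286, 179, 0]) cube([3342, 172, 2508]); translate([1256, 179, 1151]) cube([627, 172, 820]); }


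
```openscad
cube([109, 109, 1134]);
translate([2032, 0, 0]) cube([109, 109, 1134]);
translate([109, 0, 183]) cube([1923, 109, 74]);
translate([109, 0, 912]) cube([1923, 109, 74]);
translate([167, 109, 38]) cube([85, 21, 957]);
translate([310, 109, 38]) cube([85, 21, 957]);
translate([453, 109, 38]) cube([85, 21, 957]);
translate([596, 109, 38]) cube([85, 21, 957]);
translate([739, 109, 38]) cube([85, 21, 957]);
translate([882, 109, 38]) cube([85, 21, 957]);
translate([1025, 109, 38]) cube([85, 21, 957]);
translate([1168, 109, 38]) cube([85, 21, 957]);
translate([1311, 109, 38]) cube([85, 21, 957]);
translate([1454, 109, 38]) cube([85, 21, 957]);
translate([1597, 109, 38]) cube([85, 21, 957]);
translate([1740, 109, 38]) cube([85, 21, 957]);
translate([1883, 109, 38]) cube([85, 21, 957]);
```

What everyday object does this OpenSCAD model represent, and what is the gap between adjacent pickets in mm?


A fence section. The picket gap is 58 mm.

Two posts, two rails, 13 pickets — a fence section. Span 1923 mm holds 13 pickets of 85 mm with 14 equal gaps: ⌊(1923 − 13·85) / 14⌋ = 58 mm.


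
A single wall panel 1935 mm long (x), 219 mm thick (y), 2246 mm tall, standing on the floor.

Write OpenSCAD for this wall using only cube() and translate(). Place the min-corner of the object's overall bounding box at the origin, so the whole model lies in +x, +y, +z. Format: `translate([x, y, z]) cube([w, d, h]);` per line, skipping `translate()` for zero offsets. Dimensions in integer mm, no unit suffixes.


cube([1935, 219, 2246]);


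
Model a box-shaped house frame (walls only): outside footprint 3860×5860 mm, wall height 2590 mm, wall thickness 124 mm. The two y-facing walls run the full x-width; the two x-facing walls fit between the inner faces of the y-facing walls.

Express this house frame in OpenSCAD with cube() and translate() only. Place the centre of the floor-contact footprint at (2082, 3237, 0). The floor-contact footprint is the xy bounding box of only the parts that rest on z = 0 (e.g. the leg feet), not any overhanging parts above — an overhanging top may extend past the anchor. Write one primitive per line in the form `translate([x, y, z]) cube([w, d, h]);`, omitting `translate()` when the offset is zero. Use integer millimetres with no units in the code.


translate([152, 307, 0]) cube([3860, 124, 2590]);
translate([152, 6043, 0]) cube([3860, 124, 2590]);
translate([152, 431, 0]) cube([124, 5612, 2590]);
translate([3888, 431, 0]) cube([124, 5612, 2590]);


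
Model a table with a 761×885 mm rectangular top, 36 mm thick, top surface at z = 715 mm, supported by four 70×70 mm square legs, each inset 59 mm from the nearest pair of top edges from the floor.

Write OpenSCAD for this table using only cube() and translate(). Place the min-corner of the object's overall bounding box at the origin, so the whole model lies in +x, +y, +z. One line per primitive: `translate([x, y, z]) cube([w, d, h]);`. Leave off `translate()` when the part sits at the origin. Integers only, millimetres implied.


translate([0, 0, 679]) cube([761, 885, 36]);
translate([59, 59, 0]) cube([70, 70, 679]);
translate([632, 59, 0]) cube([70, 70, 679]);
translate([59, 756, 0]) cube([70, 70, 679]);
translate([632, 756, 0]) cube([70, 70, 679]);


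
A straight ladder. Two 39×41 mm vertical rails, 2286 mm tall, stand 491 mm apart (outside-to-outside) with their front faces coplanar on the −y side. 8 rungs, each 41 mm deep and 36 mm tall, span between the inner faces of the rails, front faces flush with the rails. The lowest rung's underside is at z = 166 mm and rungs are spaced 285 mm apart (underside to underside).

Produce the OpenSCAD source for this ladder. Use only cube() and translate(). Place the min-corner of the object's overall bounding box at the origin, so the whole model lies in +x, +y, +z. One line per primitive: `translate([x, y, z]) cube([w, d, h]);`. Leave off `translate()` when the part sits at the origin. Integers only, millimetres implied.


// rung span = 491 - 2*39 = 413
// rung[k] z = 166 + k*285
cube([39, 41, 2286]);
translate([452, 0, 0]) cube([39, 41, 2286]);
translate([39, 0, 166]) cube([413, 41, 36]);
translate([39, 0, 451]) cube([413, 41, 36]);
translate([39, 0, 736]) cube([413, 41, 36]);
translate([39, 0, 1021]) cube([413, 41, 36]);
translate([39, 0, 1306]) cube([413, 41, 36]);
translate([39, 0, 1591]) cube([413, 41, 36]);
translate([39, 0, 1876]) cube([413, 41, 36]);
translate([39, 0, 2161]) cube([413, 41, 36]);


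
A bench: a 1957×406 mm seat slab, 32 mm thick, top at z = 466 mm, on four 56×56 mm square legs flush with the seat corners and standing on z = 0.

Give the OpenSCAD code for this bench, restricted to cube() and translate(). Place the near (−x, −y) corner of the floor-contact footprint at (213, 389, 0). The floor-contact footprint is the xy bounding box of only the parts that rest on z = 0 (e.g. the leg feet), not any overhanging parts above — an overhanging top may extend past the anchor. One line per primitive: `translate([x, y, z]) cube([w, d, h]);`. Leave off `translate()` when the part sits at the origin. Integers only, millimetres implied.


// leg_h = 466 − 32 = 434
translate([213, 389, 434]) cube([1957, 406, 32]);
translate([213, 389, 0]) cube([56, 56, 434]);
translate([213, 739, 0]) cube([56, 56, 434]);
translate([2114, 389, 0]) cube([56, 56, 434]);
translate([2114, 739, 0]) cube([56, 56, 434]);


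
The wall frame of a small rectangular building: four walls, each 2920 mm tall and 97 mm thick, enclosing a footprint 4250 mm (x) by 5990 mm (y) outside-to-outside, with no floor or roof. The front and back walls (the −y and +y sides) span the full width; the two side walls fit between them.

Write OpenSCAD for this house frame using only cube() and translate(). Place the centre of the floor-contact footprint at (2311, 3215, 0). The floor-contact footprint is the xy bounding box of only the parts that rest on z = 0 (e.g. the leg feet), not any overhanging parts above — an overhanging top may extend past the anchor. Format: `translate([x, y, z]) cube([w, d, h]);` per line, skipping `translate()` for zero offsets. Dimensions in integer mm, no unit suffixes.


translate([186, 220, 0]) cube([4250, 97, 2920]);
translate([186, 6113, 0]) cube([4250, 97, 2920]);
translate([186, 317, 0]) cube([97, 5796, 2920]);
translate([4339, 317, 0]) cube([97, 5796, 2920]);


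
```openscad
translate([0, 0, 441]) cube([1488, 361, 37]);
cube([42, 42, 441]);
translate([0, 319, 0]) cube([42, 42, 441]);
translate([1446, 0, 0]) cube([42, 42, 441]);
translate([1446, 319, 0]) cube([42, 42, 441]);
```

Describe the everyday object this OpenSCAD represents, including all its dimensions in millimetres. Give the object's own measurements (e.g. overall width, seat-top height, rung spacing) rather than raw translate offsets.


A bench: a 1488×361 mm seat slab, 37 mm thick, top at z = 478 mm, on four 42×42 mm square legs flush with the seat corners and standing on z = 0.


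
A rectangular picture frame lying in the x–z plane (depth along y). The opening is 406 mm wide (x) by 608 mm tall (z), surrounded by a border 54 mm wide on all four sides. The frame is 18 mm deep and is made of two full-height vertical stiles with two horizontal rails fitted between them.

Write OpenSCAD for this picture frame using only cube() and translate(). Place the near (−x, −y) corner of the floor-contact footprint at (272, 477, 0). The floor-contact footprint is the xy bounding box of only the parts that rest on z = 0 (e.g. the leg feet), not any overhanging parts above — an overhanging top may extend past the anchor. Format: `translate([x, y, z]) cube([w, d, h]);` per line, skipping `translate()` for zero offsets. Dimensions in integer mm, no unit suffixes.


translate([272, 477, 0]) cube([54, 18, 716]);
translate([732, 477, 0]) cube([54, 18, 716]);
translate([326, 477, 0]) cube([406, 18, 54]);
translate([326, 477, 662]) cube([406, 18, 54]);


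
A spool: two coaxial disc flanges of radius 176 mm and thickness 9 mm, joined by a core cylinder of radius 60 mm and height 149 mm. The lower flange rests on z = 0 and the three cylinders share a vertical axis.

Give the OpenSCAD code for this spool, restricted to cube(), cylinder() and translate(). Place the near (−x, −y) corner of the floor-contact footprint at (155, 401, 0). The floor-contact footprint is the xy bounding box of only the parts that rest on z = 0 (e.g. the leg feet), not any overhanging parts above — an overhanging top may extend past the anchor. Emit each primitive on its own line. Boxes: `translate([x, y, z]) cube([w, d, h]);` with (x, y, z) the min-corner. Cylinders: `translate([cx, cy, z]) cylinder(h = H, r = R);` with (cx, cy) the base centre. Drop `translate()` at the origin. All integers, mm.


translate([331, 577, 0]) cylinder(h = 9, r = 176);
translate([331, 577, 9]) cylinder(h = 149, r = 60);
translate([331, 577, 158]) cylinder(h = 9, r = 176);


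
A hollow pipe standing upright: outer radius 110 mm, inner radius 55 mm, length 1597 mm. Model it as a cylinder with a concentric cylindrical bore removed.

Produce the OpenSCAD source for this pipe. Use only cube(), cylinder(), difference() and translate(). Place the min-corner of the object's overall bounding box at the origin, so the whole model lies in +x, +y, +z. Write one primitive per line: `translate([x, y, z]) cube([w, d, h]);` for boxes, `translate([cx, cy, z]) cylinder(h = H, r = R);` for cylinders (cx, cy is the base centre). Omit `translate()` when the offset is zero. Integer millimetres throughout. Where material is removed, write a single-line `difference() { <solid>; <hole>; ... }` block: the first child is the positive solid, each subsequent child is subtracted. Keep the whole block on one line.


difference() { translate([110, 110, 0]) cylinder(h = 1597, r = 110); translate([110, 110, 0]) cylinder(h = 1597, r = 55); }


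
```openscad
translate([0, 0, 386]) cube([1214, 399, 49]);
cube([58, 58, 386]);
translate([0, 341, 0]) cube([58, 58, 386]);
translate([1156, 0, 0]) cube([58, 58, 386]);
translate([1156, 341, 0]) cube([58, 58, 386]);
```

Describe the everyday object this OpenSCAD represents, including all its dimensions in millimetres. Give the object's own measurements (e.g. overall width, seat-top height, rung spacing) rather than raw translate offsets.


A long wooden bench with a 1214 mm (x) × 399 mm (y) seat, 49 mm thick, its top surface 435 mm above the floor. Four 58 mm square legs at the seat corners, flush with the edges, run from z = 0 to the seat underside.


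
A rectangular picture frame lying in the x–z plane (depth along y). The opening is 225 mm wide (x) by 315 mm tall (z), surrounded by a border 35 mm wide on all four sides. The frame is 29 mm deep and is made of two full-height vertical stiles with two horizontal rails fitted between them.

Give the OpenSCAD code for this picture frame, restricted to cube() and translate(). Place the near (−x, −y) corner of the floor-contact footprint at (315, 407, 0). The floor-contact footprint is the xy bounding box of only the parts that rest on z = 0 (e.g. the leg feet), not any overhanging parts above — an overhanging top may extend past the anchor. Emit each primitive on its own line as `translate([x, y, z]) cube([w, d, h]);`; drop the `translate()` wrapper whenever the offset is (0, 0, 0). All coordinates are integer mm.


translate([315, 407, 0]) cube([35, 29, 385]);
translate([575, 407, 0]) cube([35, 29, 385]);
translate([350, 407, 0]) cube([225, 29, 35]);
translate([350, 407, 350]) cube([225, 29, 35]);


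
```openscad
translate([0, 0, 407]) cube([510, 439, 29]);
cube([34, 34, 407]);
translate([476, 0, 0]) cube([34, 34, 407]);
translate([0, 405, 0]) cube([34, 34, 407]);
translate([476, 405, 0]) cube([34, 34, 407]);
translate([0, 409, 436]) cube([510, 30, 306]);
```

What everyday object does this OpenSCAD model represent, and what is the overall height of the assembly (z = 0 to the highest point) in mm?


A chair. The overall height is 742 mm.

A slab on four corner posts with a tall panel at the back — a chair. The seat slab sits at z = 407 with thickness 29, and the 306 mm backrest starts at the seat top, so the overall height is 407 + 29 + 306 = 742 mm.


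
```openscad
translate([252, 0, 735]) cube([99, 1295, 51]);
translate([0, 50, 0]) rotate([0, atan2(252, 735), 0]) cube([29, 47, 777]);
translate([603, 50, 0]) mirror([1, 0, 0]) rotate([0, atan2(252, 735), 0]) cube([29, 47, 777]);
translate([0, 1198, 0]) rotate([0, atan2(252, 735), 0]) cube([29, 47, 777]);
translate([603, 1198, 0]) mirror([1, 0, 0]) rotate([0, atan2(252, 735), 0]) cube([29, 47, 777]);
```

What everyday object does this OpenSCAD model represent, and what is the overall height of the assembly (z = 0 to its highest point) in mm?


A sawhorse. The overall height is 786 mm.

A beam across two mirrored pairs of raked legs — a sawhorse. The beam's underside is at z = 735 (matching the legs' vertical rise in atan2(252, 735)) and the beam is 51 mm tall, so its top is at 735 + 51 = 786 mm. The raked legs top out at the beam's underside, so that is the highest point.


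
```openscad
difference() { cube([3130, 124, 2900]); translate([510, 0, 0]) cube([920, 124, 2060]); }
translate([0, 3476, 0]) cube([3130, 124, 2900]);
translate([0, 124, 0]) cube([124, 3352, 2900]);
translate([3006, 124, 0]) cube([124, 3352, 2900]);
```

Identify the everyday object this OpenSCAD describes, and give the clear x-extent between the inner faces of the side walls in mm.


A single room. The interior width is 2882 mm.

Four walls enclosing a rectangle with a door in the front wall — a room. Outside width 3130 minus two 124 mm walls gives 2882 mm.


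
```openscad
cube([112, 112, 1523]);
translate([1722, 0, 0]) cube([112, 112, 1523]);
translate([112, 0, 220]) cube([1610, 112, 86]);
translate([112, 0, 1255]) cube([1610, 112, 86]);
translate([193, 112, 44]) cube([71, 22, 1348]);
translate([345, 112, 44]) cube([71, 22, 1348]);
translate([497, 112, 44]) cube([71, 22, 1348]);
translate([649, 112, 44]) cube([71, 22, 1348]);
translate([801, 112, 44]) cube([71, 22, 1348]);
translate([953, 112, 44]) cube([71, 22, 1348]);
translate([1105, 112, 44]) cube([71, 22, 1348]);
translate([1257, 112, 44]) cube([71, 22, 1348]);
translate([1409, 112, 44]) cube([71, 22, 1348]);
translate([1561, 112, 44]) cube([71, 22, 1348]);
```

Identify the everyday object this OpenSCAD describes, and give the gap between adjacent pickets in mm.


A fence section. The picket gap is 81 mm.

Two posts, two rails, 10 pickets — a fence section. Span 1610 mm holds 10 pickets of 71 mm with 11 equal gaps: ⌊(1610 − 10·71) / 11⌋ = 81 mm.


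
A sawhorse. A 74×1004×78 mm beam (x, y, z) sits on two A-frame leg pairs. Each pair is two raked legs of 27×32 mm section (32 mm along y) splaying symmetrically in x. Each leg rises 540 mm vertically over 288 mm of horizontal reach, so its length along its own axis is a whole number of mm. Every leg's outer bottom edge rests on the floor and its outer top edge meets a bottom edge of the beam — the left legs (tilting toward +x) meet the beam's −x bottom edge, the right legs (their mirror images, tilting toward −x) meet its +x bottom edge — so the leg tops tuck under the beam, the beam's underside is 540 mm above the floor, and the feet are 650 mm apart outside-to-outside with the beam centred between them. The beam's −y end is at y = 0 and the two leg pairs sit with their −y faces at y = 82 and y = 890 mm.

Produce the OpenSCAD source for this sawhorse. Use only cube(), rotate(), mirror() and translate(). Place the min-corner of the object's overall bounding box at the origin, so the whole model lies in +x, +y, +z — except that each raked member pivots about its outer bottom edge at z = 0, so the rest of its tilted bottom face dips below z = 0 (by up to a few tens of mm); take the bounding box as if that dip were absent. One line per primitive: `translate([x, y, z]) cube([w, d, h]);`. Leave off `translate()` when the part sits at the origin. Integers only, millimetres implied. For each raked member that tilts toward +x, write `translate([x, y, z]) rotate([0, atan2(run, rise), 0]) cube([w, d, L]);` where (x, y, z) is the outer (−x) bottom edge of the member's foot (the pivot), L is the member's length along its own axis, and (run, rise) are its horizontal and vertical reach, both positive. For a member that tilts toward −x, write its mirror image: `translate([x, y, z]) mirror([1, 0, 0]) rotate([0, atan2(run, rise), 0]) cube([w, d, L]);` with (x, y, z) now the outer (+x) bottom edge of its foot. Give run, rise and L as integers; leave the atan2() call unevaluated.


translate([288, 0, 540]) cube([74, 1004, 78]);
translate([0, 82, 0]) rotate([0, atan2(288, 540), 0]) cube([27, 32, 612]);
translate([650, 82, 0]) mirror([1, 0, 0]) rotate([0, atan2(288, 540), 0]) cube([27, 32, 612]);
translate([0, 890, 0]) rotate([0, atan2(288, 540), 0]) cube([27, 32, 612]);
translate([650, 890, 0]) mirror([1, 0, 0]) rotate([0, atan2(288, 540), 0]) cube([27, 32, 612]);
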